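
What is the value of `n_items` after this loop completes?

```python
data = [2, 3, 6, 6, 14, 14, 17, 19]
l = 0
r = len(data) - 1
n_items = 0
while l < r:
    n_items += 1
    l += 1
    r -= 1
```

Iterations until pointers meet (list length 8)
`n_items` takes the values: 0 → 1 → 2 → 3 → 4

Answer: 4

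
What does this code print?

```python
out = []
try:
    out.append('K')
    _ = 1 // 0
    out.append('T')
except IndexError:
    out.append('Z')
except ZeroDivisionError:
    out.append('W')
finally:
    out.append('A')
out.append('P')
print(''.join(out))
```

Execution trace: 'K' (try body) → 'W' (except ZeroDivisionError) → 'A' (finally) → 'P' (after the try/except). Output: KWAP

Answer: KWAP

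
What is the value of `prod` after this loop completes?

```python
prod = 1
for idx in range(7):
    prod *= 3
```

3^7 = 2187
`prod` takes the values: 1 → 3 → 9 → 27 → 81 → 243 → 729 → 2187

Answer: 2187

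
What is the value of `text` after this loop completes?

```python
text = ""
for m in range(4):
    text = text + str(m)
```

Concatenate digits 0 to 3
`text` takes the values: "" → "0" → "01" → "012" → "0123"

Answer: "0123"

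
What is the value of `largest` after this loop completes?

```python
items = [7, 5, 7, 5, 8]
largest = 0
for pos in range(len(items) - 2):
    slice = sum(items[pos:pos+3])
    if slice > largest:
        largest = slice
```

Max sum of 3-element window in [7, 5, 7, 5, 8]
`largest` takes the values: 0 → 19 → 20

Answer: 20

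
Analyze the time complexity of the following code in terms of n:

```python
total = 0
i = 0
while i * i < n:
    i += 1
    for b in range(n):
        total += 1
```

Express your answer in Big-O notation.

Each loop level contributes: √n × n. Multiplying the contributions gives O(n√n).

Answer: O(n√n)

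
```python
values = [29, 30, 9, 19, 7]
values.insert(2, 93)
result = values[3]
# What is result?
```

Trace:
`values = [29, 30, 9, 19, 7]` → values = [29, 30, 9, 19, 7]
`values.insert(2, 93)` → values = [29, 30, 93, 9, 19, 7]
`result = values[3]` → result = 9
So result = 9

Answer: 9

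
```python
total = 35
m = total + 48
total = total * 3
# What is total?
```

Trace:
`total = 35` → total = 35
`m = total + 48` → m = 83
`total = total * 3` → total = 105
So total = 105

Answer: 105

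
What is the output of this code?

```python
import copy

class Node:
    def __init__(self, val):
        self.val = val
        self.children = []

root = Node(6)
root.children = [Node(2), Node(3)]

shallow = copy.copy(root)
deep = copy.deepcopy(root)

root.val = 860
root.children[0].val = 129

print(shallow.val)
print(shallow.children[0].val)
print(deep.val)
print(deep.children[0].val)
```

Key concept: deep copy with custom objects.
Step by step:
`root = Node(6)` → root = Node(val=6, children=[])
`root.children = [Node(2), Node(3)]` → root = Node(val=6, children=[Node(val=2, children=[]), Node(val=3, children=[])])
`shallow = copy.copy(root)` → shallow = Node(val=6, children=[Node(val=2, children=[]), Node(val=3, children=[])])
`deep = copy.deepcopy(root)` → deep = Node(val=6, children=[Node(val=2, children=[]), Node(val=3, children=[])])
`root.val = 860` → root = Node(val=860, children=[Node(val=2, children=[]), Node(val=3, children=[])])
`root.children[0].val = 129` → root = Node(val=860, children=[Node(val=129, children=[]), Node(val=3, children=[])]); shallow = Node(val=6, children=[Node(val=129, children=[]), Node(val=3, children=[])])
`print(shallow.val)` → prints 6
`print(shallow.children[0].val)` → prints 129
`print(deep.val)` → prints 6
`print(deep.children[0].val)` → prints 2

Answer:
6
129
6
2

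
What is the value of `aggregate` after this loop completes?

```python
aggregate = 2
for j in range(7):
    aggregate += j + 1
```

Start at 2, add 1 to 7 = 30
`aggregate` takes the values: 2 → 3 → 5 → 8 → 12 → 17 → 23 → 30

Answer: 30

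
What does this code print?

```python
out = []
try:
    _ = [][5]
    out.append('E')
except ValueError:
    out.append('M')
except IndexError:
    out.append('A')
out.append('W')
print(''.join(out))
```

Execution trace: 'A' (except IndexError) → 'W' (after the try/except). Output: AW

Answer: AW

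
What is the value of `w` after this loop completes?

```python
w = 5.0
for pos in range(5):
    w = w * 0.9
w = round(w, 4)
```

Exponential decay: 5.0 * 0.9^5
`w` takes the values: 5.0 → 4.5 → 4.05 → 3.645 → 3.2805 → 2.95245 → 2.9525

Answer: 2.9525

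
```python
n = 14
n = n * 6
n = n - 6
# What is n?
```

Trace:
`n = 14` → n = 14
`n = n * 6` → n = 84
`n = n - 6` → n = 78
So n = 78

Answer: 78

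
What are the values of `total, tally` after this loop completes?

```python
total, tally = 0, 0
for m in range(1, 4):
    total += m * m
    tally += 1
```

Sum of squares and count
`total, tally` takes the values: (0, 0) → (1, 0) → (1, 1) → (5, 1) → (5, 2) → (14, 2) → (14, 3)

Answer: 14, 3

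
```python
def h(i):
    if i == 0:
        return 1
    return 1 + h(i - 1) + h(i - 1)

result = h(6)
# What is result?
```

h(i) = 1 + 2·h(i-1), h(0)=1. Closed form: (1+1)·2^6 - 1 = 127.

Answer: 127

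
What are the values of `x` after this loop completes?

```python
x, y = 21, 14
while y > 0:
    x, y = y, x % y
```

GCD of 21 and 14
`x` takes the values: 21 → 14 → 7

Answer: 7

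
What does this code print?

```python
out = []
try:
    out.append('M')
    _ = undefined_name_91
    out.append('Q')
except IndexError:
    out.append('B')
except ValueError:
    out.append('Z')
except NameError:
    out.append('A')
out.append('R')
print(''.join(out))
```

Execution trace: 'M' (try body) → 'A' (except NameError) → 'R' (after the try/except). Output: MAR

Answer: MAR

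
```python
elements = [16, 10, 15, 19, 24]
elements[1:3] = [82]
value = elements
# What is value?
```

Trace:
`elements = [16, 10, 15, 19, 24]` → elements = [16, 10, 15, 19, 24]
`elements[1:3] = [82]` → elements = [16, 82, 19, 24]
`value = elements` → value = [16, 82, 19, 24]
So value = [16, 82, 19, 24]

Answer: [16, 82, 19, 24]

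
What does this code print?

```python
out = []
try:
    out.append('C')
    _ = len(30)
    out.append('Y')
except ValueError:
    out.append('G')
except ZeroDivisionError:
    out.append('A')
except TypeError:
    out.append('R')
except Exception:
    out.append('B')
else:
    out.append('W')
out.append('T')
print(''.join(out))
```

Execution trace: 'C' (try body) → 'R' (except TypeError) → 'T' (after the try/except). Output: CRT

Answer: CRT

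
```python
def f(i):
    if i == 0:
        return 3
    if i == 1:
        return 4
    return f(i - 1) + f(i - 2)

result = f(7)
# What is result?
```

Build up from base cases: f(0)=3, f(1)=4, f(2)=7, f(3)=11, f(4)=18, f(5)=29, f(6)=47, ..., f(7)=76

Answer: 76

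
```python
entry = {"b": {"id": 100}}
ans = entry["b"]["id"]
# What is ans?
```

Trace:
`entry = {"b": {"id": 100}}` → entry = {'b': {'id': 100}}
`ans = entry["b"]["id"]` → ans = 100
So ans = 100

Answer: 100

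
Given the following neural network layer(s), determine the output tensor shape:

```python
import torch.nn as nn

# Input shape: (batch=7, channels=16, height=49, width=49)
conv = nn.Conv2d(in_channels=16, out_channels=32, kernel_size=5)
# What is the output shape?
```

Input: (7, 16, 49, 49) -> Output: (7, 32, 45, 45)

Answer: (7, 32, 45, 45)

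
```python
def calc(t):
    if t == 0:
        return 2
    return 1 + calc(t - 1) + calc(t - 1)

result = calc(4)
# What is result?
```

calc(t) = 1 + 2·calc(t-1), calc(0)=2. Closed form: (2+1)·2^4 - 1 = 47.

Answer: 47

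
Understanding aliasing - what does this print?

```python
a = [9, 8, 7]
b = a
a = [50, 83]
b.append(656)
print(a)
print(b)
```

Key concept: rebinding vs mutation: a is rebound to a new list, b still points at the original.
Step by step:
`a = [9, 8, 7]` → a = [9, 8, 7]
`b = a` → b = [9, 8, 7] (same object as a)
`a = [50, 83]` → a = [50, 83]
`b.append(656)` → b = [9, 8, 7, 656]
`print(a)` → prints [50, 83]
`print(b)` → prints [9, 8, 7, 656]

Answer:
[50, 83]
[9, 8, 7, 656]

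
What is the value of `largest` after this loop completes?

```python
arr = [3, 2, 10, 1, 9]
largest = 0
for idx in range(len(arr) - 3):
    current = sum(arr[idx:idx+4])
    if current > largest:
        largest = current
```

Max sum of 4-element window in [3, 2, 10, 1, 9]
`largest` takes the values: 0 → 16 → 22

Answer: 22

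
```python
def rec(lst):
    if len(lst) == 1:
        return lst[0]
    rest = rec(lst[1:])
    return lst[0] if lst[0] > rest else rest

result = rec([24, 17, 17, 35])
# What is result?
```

Recursive max over [24, 17, 17, 35] = 35

Answer: 35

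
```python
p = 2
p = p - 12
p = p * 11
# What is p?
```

Trace:
`p = 2` → p = 2
`p = p - 12` → p = -10
`p = p * 11` → p = -110
So p = -110

Answer: -110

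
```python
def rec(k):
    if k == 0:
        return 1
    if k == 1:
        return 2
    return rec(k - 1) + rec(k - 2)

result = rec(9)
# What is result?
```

Build up from base cases: rec(0)=1, rec(1)=2, rec(2)=3, rec(3)=5, rec(4)=8, rec(5)=13, rec(6)=21, ..., rec(9)=89

Answer: 89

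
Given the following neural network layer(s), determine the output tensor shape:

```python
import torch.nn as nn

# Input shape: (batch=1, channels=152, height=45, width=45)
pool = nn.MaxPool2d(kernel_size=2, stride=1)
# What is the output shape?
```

Input: (1, 152, 45, 45) -> Output: (1, 152, 44, 44)

Answer: (1, 152, 44, 44)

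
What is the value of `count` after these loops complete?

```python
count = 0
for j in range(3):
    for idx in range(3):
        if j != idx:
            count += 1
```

3² - 3 (exclude diagonal)
`count` takes the values: 0 → 1 → 2 → 3 → 4 → 5 → 6

Answer: 6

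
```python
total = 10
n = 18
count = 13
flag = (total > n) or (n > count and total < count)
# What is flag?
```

Trace:
`total = 10` → total = 10
`n = 18` → n = 18
`count = 13` → count = 13
`flag = (total > n) or (n > count and total < count)` → flag = True
So flag = True

Answer: True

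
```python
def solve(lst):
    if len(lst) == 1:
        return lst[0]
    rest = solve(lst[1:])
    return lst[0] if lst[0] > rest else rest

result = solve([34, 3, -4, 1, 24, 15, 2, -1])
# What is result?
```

Recursive max over [34, 3, -4, 1, 24, 15, 2, -1] = 34

Answer: 34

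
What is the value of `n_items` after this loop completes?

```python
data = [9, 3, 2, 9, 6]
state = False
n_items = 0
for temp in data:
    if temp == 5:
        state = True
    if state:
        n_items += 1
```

Count elements after first 5 in [9, 3, 2, 9, 6]
`n_items` takes the values: 0

Answer: 0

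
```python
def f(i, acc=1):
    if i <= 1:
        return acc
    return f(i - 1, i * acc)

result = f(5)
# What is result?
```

Accumulator trace (n, acc): (5, 1) -> (4, 5) -> (3, 20) -> (2, 60) -> (1, 120) -> return 120

Answer: 120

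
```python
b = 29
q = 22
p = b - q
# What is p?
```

Trace:
`b = 29` → b = 29
`q = 22` → q = 22
`p = b - q` → p = 7
So p = 7

Answer: 7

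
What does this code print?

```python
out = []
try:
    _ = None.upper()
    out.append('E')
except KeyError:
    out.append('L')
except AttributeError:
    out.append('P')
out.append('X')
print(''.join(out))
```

Execution trace: 'P' (except AttributeError) → 'X' (after the try/except). Output: PX

Answer: PX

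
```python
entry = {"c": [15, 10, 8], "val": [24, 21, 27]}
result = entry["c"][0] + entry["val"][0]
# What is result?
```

Trace:
`entry = {"c": [15, 10, 8], "val": [24, 21, 27]}` → entry = {'c': [15, 10, 8], 'val': [24, 21, 27]}
`result = entry["c"][0] + entry["val"][0]` → result = 39
So result = 39

Answer: 39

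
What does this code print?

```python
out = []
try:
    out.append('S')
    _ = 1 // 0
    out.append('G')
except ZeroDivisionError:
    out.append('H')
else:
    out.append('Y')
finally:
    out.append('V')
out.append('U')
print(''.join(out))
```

Execution trace: 'S' (try body) → 'H' (except ZeroDivisionError) → 'V' (finally) → 'U' (after the try/except). Output: SHVU

Answer: SHVU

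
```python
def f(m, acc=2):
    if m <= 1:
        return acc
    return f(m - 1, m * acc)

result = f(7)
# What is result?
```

Accumulator trace (n, acc): (7, 2) -> (6, 14) -> (5, 84) -> (4, 420) -> (3, 1680) -> (2, 5040) -> (1, 10080) -> return 10080

Answer: 10080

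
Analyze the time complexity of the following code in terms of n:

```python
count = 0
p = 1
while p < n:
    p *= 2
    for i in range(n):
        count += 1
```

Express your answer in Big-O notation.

Each loop level contributes: log n × n. Multiplying the contributions gives O(n log n).

Answer: O(n log n)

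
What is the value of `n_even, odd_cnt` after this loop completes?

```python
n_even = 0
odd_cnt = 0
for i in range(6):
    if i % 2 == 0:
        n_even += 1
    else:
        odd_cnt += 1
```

Count evens and odds in range(6)
`n_even, odd_cnt` takes the values: (0, 0) → (1, 0) → (1, 1) → (2, 1) → (2, 2) → (3, 2) → (3, 3)

Answer: 3, 3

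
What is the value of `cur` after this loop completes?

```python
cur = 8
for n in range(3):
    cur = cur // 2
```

Halve 3 times: 8 // 2^3 = 1
`cur` takes the values: 8 → 4 → 2 → 1

Answer: 1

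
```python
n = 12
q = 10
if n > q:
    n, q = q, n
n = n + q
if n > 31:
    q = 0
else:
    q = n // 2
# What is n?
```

Trace:
`n = 12` → n = 12
`q = 10` → q = 10
`if n > q: ...` → n > q is True → n = 10; q = 12
`n = n + q` → n = 22
`if n > 31: ...` → n > 31 is False, take else branch → q = 11
So n = 22

Answer: 22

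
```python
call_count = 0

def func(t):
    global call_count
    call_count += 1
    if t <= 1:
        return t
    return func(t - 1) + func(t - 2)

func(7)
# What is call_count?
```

Calls(t) = 1 + Calls(t-1) + Calls(t-2); Calls(0)=Calls(1)=1. For t=7 this gives 41.

Answer: 41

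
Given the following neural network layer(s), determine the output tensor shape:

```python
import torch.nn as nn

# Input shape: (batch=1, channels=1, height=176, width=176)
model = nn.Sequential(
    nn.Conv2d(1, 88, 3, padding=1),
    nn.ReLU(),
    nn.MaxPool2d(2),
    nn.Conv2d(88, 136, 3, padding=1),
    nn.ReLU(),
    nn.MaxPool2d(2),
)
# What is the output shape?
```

Input: (1, 1, 176, 176) -> after first Conv2d: (1, 88, 176, 176) -> after first MaxPool2d: (1, 88, 88, 88) -> after second Conv2d: (1, 136, 88, 88) -> Output: (1, 136, 44, 44)

Answer: (1, 136, 44, 44)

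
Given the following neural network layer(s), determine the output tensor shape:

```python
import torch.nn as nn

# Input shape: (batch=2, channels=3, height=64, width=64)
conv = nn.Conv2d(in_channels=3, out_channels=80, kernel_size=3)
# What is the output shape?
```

Input: (2, 3, 64, 64) -> Output: (2, 80, 62, 62)

Answer: (2, 80, 62, 62)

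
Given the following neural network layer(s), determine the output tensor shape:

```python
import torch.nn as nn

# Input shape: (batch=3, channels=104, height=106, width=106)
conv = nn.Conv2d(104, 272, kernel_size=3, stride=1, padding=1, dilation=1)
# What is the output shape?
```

Input: (3, 104, 106, 106) -> Output: (3, 272, 106, 106)

Answer: (3, 272, 106, 106)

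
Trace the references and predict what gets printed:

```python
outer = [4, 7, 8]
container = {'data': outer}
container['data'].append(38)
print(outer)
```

Key concept: dict holds reference to list.
Step by step:
`outer = [4, 7, 8]` → outer = [4, 7, 8]
`container = {'data': outer}` → container = {'data': [4, 7, 8]}
`container['data'].append(38)` → outer = [4, 7, 8, 38]; container = {'data': [4, 7, 8, 38]}
`print(outer)` → prints [4, 7, 8, 38]

Answer: [4, 7, 8, 38]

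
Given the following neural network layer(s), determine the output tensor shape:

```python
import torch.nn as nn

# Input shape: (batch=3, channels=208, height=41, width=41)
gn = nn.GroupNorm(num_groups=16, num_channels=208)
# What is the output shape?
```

Input: (3, 208, 41, 41) -> Output: (3, 208, 41, 41)

Answer: (3, 208, 41, 41)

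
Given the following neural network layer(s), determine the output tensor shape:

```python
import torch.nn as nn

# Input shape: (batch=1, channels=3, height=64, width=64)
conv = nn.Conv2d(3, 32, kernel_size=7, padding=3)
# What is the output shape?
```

Input: (1, 3, 64, 64) -> Output: (1, 32, 64, 64)

Answer: (1, 32, 64, 64)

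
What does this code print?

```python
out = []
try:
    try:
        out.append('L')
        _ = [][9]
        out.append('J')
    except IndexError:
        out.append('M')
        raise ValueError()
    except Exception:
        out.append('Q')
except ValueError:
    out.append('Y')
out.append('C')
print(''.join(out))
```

Execution trace: 'L' (inner try body) → 'M' (inner except IndexError) → 'Y' (outer except ValueError) → 'C' (after the try/except). Output: LMYC

Answer: LMYC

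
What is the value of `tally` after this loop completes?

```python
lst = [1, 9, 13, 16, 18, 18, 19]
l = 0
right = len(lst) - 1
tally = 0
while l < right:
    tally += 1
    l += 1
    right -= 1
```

Iterations until pointers meet (list length 7)
`tally` takes the values: 0 → 1 → 2 → 3

Answer: 3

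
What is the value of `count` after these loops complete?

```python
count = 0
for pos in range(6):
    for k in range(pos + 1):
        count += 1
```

Triangle: 1 + 2 + ... + 6
`count` takes the values: 0 → 1 → 2 → 3 → 4 → 5 → 6 → 7 → 8 → 9 → 10 → 11 → 12 → 13 → 14 → 15 → 16 → 17 → 18 → 19 → 20 → 21

Answer: 21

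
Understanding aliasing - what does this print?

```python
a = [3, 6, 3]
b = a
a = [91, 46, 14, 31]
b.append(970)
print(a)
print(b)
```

Key concept: rebinding vs mutation: a is rebound to a new list, b still points at the original.
Step by step:
`a = [3, 6, 3]` → a = [3, 6, 3]
`b = a` → b = [3, 6, 3] (same object as a)
`a = [91, 46, 14, 31]` → a = [91, 46, 14, 31]
`b.append(970)` → b = [3, 6, 3, 970]
`print(a)` → prints [91, 46, 14, 31]
`print(b)` → prints [3, 6, 3, 970]

Answer:
[91, 46, 14, 31]
[3, 6, 3, 970]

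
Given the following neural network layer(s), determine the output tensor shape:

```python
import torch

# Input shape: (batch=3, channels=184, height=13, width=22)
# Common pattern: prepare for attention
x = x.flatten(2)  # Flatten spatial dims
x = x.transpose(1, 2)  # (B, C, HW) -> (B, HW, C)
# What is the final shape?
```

Input: (3, 184, 13, 22) -> after flatten(2): (3, 184, 286) -> Output: (3, 286, 184)

Answer: (3, 286, 184)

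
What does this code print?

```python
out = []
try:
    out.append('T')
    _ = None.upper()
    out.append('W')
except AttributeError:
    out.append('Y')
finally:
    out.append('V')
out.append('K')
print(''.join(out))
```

Execution trace: 'T' (try body) → 'Y' (except AttributeError) → 'V' (finally) → 'K' (after the try/except). Output: TYVK

Answer: TYVK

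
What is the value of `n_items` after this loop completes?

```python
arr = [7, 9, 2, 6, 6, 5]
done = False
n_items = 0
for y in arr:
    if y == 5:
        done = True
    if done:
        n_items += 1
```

Count elements after first 5 in [7, 9, 2, 6, 6, 5]
`n_items` takes the values: 0 → 1

Answer: 1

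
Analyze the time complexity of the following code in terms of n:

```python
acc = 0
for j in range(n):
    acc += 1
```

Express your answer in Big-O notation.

Each loop level contributes: n. Multiplying the contributions gives O(n).

Answer: O(n)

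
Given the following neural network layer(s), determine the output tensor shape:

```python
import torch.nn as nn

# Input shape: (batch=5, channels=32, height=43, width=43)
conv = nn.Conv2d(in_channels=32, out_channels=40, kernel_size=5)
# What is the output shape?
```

Input: (5, 32, 43, 43) -> Output: (5, 40, 39, 39)

Answer: (5, 40, 39, 39)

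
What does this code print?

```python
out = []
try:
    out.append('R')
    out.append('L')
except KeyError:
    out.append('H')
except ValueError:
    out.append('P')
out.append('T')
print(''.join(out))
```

Execution trace: 'R' (try body) → 'L' (try body, no exception) → 'T' (after the try/except). Output: RLT

Answer: RLT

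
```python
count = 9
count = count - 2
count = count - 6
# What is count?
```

Trace:
`count = 9` → count = 9
`count = count - 2` → count = 7
`count = count - 6` → count = 1
So count = 1

Answer: 1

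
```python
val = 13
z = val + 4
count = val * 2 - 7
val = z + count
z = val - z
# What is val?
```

Trace:
`val = 13` → val = 13
`z = val + 4` → z = 17
`count = val * 2 - 7` → count = 19
`val = z + count` → val = 36
`z = val - z` → z = 19
So val = 36

Answer: 36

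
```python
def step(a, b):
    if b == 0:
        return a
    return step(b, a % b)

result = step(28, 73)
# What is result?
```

step(28, 73) -> step(73, 28) -> step(28, 17) -> step(17, 11) -> step(11, 6) -> step(6, 5) -> step(5, 1) -> step(1, 0) -> 1

Answer: 1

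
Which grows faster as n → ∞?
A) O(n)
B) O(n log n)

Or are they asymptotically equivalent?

O(n) vs O(n log n): Higher order terms dominate.

Answer: B) O(n log n) grows faster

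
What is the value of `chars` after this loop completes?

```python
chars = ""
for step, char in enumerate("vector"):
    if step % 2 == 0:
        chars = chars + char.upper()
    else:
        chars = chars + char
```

Uppercase even positions in 'vector'
`chars` takes the values: "" → "V" → "Ve" → "VeC" → "VeCt" → "VeCtO" → "VeCtOr"

Answer: "VeCtOr"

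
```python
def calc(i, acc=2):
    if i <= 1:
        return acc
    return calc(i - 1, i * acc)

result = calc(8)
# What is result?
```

Accumulator trace (n, acc): (8, 2) -> (7, 16) -> (6, 112) -> (5, 672) -> (4, 3360) -> (3, 13440) -> (2, 40320) -> (1, 80640) -> return 80640

Answer: 80640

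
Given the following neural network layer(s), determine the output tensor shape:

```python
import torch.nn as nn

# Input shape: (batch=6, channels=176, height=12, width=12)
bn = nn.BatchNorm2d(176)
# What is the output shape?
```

Input: (6, 176, 12, 12) -> Output: (6, 176, 12, 12)

Answer: (6, 176, 12, 12)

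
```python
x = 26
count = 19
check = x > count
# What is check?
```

Trace:
`x = 26` → x = 26
`count = 19` → count = 19
`check = x > count` → check = True
So check = True

Answer: True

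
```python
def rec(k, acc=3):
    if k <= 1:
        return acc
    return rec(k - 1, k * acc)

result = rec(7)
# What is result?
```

Accumulator trace (n, acc): (7, 3) -> (6, 21) -> (5, 126) -> (4, 630) -> (3, 2520) -> (2, 7560) -> (1, 15120) -> return 15120

Answer: 15120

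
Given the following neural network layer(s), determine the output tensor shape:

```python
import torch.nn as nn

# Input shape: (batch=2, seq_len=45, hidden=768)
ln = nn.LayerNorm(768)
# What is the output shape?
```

Input: (2, 45, 768) -> Output: (2, 45, 768)

Answer: (2, 45, 768)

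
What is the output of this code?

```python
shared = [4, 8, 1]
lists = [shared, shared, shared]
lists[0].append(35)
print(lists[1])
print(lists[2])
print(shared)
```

Key concept: list of same reference.
Step by step:
`shared = [4, 8, 1]` → shared = [4, 8, 1]
`lists = [shared, shared, shared]` → lists = [[4, 8, 1], [4, 8, 1], [4, 8, 1]]
`lists[0].append(35)` → shared = [4, 8, 1, 35]; lists = [[4, 8, 1, 35], [4, 8, 1, 35], [4, 8, 1, 35]]
`print(lists[1])` → prints [4, 8, 1, 35]
`print(lists[2])` → prints [4, 8, 1, 35]
`print(shared)` → prints [4, 8, 1, 35]

Answer:
[4, 8, 1, 35]
[4, 8, 1, 35]
[4, 8, 1, 35]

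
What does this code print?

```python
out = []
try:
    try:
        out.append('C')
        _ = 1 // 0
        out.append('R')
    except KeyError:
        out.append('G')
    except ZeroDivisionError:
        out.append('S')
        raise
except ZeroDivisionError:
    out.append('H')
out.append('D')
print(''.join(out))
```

Execution trace: 'C' (inner try body) → 'S' (inner except ZeroDivisionError) → 'H' (outer except ZeroDivisionError) → 'D' (after the try/except). Output: CSHD

Answer: CSHD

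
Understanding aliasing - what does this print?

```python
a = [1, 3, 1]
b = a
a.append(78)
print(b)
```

Key concept: basic list aliasing.
Step by step:
`a = [1, 3, 1]` → a = [1, 3, 1]
`b = a` → b = [1, 3, 1] (same object as a)
`a.append(78)` → a = [1, 3, 1, 78] (same object as b); b = [1, 3, 1, 78] (same object as a)
`print(b)` → prints [1, 3, 1, 78]

Answer: [1, 3, 1, 78]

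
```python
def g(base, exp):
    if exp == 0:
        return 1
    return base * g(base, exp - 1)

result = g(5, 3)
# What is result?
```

g(5, 3) = 5 * 5 * 5 = 125

Answer: 125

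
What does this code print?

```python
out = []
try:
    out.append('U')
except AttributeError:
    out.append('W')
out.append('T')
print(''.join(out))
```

Execution trace: 'U' (try body, no exception) → 'T' (after the try/except). Output: UT

Answer: UT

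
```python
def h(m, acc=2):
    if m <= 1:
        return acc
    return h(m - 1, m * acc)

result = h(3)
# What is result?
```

Accumulator trace (n, acc): (3, 2) -> (2, 6) -> (1, 12) -> return 12

Answer: 12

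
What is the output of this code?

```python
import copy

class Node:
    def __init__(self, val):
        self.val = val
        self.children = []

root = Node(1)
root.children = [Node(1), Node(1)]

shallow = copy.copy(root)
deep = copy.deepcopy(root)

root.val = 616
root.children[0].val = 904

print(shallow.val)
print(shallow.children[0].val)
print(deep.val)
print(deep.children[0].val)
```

Key concept: deep copy with custom objects.
Step by step:
`root = Node(1)` → root = Node(val=1, children=[])
`root.children = [Node(1), Node(1)]` → root = Node(val=1, children=[Node(val=1, children=[]), Node(val=1, children=[])])
`shallow = copy.copy(root)` → shallow = Node(val=1, children=[Node(val=1, children=[]), Node(val=1, children=[])])
`deep = copy.deepcopy(root)` → deep = Node(val=1, children=[Node(val=1, children=[]), Node(val=1, children=[])])
`root.val = 616` → root = Node(val=616, children=[Node(val=1, children=[]), Node(val=1, children=[])])
`root.children[0].val = 904` → root = Node(val=616, children=[Node(val=904, children=[]), Node(val=1, children=[])]); shallow = Node(val=1, children=[Node(val=904, children=[]), Node(val=1, children=[])])
`print(shallow.val)` → prints 1
`print(shallow.children[0].val)` → prints 904
`print(deep.val)` → prints 1
`print(deep.children[0].val)` → prints 1

Answer:
1
904
1
1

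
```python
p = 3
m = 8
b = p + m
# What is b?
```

Trace:
`p = 3` → p = 3
`m = 8` → m = 8
`b = p + m` → b = 11
So b = 11

Answer: 11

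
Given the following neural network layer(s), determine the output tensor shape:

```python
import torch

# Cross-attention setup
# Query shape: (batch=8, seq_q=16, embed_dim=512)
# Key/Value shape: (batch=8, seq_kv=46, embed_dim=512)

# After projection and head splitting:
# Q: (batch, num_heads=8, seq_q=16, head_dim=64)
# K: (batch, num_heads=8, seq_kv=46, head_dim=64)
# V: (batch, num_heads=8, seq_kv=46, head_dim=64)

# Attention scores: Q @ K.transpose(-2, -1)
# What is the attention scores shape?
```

Input: (8, 16, 512) -> Output: (8, 8, 16, 46)

Answer: (8, 8, 16, 46)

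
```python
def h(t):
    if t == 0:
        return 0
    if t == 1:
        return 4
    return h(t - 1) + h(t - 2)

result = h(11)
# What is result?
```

Build up from base cases: h(0)=0, h(1)=4, h(2)=4, h(3)=8, h(4)=12, h(5)=20, h(6)=32, ..., h(11)=356

Answer: 356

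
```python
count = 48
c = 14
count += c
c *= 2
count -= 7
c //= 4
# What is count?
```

Trace:
`count = 48` → count = 48
`c = 14` → c = 14
`count += c` → count = 62
`c *= 2` → c = 28
`count -= 7` → count = 55
`c //= 4` → c = 7
So count = 55

Answer: 55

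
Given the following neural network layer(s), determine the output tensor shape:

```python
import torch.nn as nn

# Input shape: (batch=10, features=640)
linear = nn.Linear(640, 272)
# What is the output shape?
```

Input: (10, 640) -> Output: (10, 272)

Answer: (10, 272)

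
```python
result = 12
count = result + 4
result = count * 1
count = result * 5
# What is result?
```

Trace:
`result = 12` → result = 12
`count = result + 4` → count = 16
`result = count * 1` → result = 16
`count = result * 5` → count = 80
So result = 16

Answer: 16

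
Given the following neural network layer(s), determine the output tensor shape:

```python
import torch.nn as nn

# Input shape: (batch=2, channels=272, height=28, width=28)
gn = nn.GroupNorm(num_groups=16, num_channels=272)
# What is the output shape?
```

Input: (2, 272, 28, 28) -> Output: (2, 272, 28, 28)

Answer: (2, 272, 28, 28)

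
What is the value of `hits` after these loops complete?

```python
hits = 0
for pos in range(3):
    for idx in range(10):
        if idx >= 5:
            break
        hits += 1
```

Inner breaks at 5, outer runs 3 times
`hits` takes the values: 0 → 1 → 2 → 3 → 4 → 5 → 6 → 7 → 8 → 9 → 10 → 11 → 12 → 13 → 14 → 15

Answer: 15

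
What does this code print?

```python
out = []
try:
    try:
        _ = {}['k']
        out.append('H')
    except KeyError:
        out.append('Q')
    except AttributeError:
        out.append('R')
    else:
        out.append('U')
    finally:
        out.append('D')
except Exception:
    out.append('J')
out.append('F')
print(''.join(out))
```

Execution trace: 'Q' (inner except KeyError) → 'D' (inner finally) → 'F' (after the try/except). Output: QDF

Answer: QDF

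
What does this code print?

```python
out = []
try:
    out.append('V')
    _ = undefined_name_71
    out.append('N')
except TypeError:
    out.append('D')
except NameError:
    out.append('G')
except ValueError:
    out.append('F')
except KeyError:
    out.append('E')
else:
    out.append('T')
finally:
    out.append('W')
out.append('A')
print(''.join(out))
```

Execution trace: 'V' (try body) → 'G' (except NameError) → 'W' (finally) → 'A' (after the try/except). Output: VGWA

Answer: VGWA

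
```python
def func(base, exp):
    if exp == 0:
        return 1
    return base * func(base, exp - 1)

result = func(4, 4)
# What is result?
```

func(4, 4) = 4 * 4 * 4 * 4 = 256

Answer: 256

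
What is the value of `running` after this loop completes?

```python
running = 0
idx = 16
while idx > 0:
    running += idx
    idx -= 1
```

Sum 16 down to 1
`running` takes the values: 0 → 16 → 31 → 45 → 58 → 70 → 81 → 91 → 100 → 108 → 115 → 121 → 126 → 130 → 133 → 135 → 136

Answer: 136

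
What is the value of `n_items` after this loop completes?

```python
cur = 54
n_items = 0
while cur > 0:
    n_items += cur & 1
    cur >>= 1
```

Count set bits in 54 (binary: 0b110110)
`n_items` takes the values: 0 → 1 → 2 → 3 → 4

Answer: 4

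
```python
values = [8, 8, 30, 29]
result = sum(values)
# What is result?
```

Trace:
`values = [8, 8, 30, 29]` → values = [8, 8, 30, 29]
`result = sum(values)` → result = 75
So result = 75

Answer: 75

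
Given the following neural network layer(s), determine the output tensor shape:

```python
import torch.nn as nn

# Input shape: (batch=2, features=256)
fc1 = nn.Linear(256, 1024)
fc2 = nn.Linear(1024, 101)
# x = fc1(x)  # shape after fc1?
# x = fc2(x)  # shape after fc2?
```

Input: (2, 256) -> after fc1: (2, 1024) -> Output: (2, 101)

Answer: (2, 101)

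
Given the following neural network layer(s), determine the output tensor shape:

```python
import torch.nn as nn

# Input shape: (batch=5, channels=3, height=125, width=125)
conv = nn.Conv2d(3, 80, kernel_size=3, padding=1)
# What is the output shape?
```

Input: (5, 3, 125, 125) -> Output: (5, 80, 125, 125)

Answer: (5, 80, 125, 125)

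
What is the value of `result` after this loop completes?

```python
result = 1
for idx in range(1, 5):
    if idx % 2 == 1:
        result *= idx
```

Product of odd numbers 1 to 4
`result` takes the values: 1 → 3

Answer: 3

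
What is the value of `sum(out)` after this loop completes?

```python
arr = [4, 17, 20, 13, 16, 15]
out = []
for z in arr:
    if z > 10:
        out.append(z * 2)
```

Sum of doubled values > 10
`out` takes the values: [] → [34] → [34, 40] → [34, 40, 26] → [34, 40, 26, 32] → [34, 40, 26, 32, 30]
So `sum(out)` = 162

Answer: 162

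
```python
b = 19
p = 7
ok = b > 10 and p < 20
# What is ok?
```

Trace:
`b = 19` → b = 19
`p = 7` → p = 7
`ok = b > 10 and p < 20` → ok = True
So ok = True

Answer: True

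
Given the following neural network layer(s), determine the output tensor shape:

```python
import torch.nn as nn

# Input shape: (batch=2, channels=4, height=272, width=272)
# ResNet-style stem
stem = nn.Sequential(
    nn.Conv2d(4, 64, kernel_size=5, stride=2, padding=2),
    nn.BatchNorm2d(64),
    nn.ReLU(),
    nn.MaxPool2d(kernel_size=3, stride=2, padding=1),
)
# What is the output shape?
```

Input: (2, 4, 272, 272) -> after Conv2d 5x5 stride=2: (2, 64, 136, 136) -> Output: (2, 64, 68, 68)

Answer: (2, 64, 68, 68)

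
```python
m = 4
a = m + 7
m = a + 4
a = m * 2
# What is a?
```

Trace:
`m = 4` → m = 4
`a = m + 7` → a = 11
`m = a + 4` → m = 15
`a = m * 2` → a = 30
So a = 30

Answer: 30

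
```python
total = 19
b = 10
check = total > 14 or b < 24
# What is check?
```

Trace:
`total = 19` → total = 19
`b = 10` → b = 10
`check = total > 14 or b < 24` → check = True
So check = True

Answer: True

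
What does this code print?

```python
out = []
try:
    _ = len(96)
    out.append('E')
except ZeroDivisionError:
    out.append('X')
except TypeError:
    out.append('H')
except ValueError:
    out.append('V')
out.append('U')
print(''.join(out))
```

Execution trace: 'H' (except TypeError) → 'U' (after the try/except). Output: HU

Answer: HU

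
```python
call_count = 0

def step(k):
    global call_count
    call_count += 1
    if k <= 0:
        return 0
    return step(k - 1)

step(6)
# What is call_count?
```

Linear recursion stepping by 1: 7 calls from k=6 down to ≤0.

Answer: 7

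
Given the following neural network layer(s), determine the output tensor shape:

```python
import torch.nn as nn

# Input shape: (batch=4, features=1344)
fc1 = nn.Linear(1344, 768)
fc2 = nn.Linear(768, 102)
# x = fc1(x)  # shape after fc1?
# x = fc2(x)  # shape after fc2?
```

Input: (4, 1344) -> after fc1: (4, 768) -> Output: (4, 102)

Answer: (4, 102)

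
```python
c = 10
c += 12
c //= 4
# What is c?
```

Trace:
`c = 10` → c = 10
`c += 12` → c = 22
`c //= 4` → c = 5
So c = 5

Answer: 5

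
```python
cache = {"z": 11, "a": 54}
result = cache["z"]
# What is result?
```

Trace:
`cache = {"z": 11, "a": 54}` → cache = {'z': 11, 'a': 54}
`result = cache["z"]` → result = 11
So result = 11

Answer: 11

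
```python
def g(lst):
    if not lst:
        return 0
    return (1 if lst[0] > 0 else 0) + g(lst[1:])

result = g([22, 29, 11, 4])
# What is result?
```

Count of positive elements in [22, 29, 11, 4] = 4

Answer: 4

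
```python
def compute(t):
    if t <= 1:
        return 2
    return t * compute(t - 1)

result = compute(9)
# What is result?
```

compute(9) = 9 * 8 * 7 * 6 * 5 * 4 * 3 * 2 * 2 = 725760

Answer: 725760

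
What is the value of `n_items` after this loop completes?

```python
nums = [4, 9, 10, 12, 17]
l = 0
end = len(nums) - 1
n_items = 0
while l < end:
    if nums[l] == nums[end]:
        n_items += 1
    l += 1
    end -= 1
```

Count matching pairs from ends
`n_items` takes the values: 0

Answer: 0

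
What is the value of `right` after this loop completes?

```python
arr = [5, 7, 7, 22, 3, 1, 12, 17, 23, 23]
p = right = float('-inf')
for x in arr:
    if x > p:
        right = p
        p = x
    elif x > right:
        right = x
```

Second largest (with repeats) in [5, 7, 7, 22, 3, 1, 12, 17, 23, 23]
`right` takes the values: -inf → 5 → 7 → 12 → 17 → 22 → 23

Answer: 23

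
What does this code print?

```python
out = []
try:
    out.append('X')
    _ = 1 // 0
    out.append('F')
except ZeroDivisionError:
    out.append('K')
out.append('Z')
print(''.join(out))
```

Execution trace: 'X' (try body) → 'K' (except ZeroDivisionError) → 'Z' (after the try/except). Output: XKZ

Answer: XKZ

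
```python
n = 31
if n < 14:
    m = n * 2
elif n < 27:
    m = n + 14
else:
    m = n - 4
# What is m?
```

Trace:
`n = 31` → n = 31
`if n < 14: ...` → n < 14 is False, n < 27 is False, take else branch → m = 27
So m = 27

Answer: 27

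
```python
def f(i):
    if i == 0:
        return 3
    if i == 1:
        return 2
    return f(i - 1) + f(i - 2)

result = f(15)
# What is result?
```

Build up from base cases: f(0)=3, f(1)=2, f(2)=5, f(3)=7, f(4)=12, f(5)=19, f(6)=31, ..., f(15)=2351

Answer: 2351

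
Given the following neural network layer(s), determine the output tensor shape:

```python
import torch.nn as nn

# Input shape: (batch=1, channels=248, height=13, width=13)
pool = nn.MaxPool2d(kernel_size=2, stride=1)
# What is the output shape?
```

Input: (1, 248, 13, 13) -> Output: (1, 248, 12, 12)

Answer: (1, 248, 12, 12)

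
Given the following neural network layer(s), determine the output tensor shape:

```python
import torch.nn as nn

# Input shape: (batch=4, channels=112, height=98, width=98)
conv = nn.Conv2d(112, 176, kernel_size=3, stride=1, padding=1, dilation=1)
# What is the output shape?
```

Input: (4, 112, 98, 98) -> Output: (4, 176, 98, 98)

Answer: (4, 176, 98, 98)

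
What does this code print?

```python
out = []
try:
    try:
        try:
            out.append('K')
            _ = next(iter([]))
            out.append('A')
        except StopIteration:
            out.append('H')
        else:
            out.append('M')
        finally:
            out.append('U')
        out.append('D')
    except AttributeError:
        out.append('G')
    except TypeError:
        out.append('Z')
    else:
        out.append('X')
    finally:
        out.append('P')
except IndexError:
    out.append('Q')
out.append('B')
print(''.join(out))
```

Execution trace: 'K' (inner try body) → 'H' (inner except StopIteration) → 'U' (inner finally) → 'D' (try body, no exception) → 'X' (else) → 'P' (finally) → 'B' (after the try/except). Output: KHUDXPB

Answer: KHUDXPB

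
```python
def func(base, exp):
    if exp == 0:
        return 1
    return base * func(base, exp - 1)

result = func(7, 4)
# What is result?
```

func(7, 4) = 7 * 7 * 7 * 7 = 2401

Answer: 2401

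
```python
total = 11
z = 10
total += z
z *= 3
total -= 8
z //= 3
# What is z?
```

Trace:
`total = 11` → total = 11
`z = 10` → z = 10
`total += z` → total = 21
`z *= 3` → z = 30
`total -= 8` → total = 13
`z //= 3` → z = 10
So z = 10

Answer: 10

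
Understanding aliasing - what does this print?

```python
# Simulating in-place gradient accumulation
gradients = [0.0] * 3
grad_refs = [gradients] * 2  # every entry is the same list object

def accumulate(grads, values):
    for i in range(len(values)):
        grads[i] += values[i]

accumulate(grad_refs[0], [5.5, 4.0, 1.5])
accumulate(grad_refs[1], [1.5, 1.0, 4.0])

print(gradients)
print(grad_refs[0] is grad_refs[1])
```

Key concept: gradient accumulation aliasing.
Step by step:
`gradients = [0.0] * 3` → gradients = [0.0, 0.0, 0.0]
`grad_refs = [gradients] * 2` → grad_refs = [[0.0, 0.0, 0.0], [0.0, 0.0, 0.0]]
`accumulate(grad_refs[0], [5.5, 4.0, 1.5])` → gradients = [5.5, 4.0, 1.5]; grad_refs = [[5.5, 4.0, 1.5], [5.5, 4.0, 1.5]]
`accumulate(grad_refs[1], [1.5, 1.0, 4.0])` → gradients = [7.0, 5.0, 5.5]; grad_refs = [[7.0, 5.0, 5.5], [7.0, 5.0, 5.5]]
`print(gradients)` → prints [7.0, 5.0, 5.5]
`print(grad_refs[0] is grad_refs[1])` → prints True

Answer:
[7.0, 5.0, 5.5]
True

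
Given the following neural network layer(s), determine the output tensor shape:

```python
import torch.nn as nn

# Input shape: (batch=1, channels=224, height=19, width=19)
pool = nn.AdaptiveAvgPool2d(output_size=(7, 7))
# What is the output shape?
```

Input: (1, 224, 19, 19) -> Output: (1, 224, 7, 7)

Answer: (1, 224, 7, 7)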